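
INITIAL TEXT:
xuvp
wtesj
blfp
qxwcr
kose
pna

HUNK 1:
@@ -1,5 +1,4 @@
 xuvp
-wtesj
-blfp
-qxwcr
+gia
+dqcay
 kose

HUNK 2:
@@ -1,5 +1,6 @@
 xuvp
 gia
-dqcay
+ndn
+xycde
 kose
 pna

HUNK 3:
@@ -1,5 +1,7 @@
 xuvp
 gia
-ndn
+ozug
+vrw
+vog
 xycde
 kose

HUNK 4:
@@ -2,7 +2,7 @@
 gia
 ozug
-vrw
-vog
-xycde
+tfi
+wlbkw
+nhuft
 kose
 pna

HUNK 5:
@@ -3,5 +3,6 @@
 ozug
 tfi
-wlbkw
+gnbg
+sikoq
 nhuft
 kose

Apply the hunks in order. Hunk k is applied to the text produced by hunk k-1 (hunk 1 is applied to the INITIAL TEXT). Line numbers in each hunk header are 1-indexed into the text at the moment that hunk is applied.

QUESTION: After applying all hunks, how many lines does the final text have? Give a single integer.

Hunk 1: at line 1 remove [wtesj,blfp,qxwcr] add [gia,dqcay] -> 5 lines: xuvp gia dqcay kose pna
Hunk 2: at line 1 remove [dqcay] add [ndn,xycde] -> 6 lines: xuvp gia ndn xycde kose pna
Hunk 3: at line 1 remove [ndn] add [ozug,vrw,vog] -> 8 lines: xuvp gia ozug vrw vog xycde kose pna
Hunk 4: at line 2 remove [vrw,vog,xycde] add [tfi,wlbkw,nhuft] -> 8 lines: xuvp gia ozug tfi wlbkw nhuft kose pna
Hunk 5: at line 3 remove [wlbkw] add [gnbg,sikoq] -> 9 lines: xuvp gia ozug tfi gnbg sikoq nhuft kose pna
Final line count: 9

Answer: 9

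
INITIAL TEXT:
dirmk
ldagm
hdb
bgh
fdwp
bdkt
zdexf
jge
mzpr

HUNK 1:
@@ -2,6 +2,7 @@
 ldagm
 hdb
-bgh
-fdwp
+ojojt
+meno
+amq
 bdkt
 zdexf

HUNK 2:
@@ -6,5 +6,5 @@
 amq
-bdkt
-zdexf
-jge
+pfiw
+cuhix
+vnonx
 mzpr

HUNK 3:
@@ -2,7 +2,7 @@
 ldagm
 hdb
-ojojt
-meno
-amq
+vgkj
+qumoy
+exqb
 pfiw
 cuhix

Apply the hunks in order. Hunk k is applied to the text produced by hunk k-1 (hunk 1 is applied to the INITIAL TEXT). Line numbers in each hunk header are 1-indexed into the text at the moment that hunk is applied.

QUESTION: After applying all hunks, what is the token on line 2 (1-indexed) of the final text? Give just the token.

Answer: ldagm

Derivation:
Hunk 1: at line 2 remove [bgh,fdwp] add [ojojt,meno,amq] -> 10 lines: dirmk ldagm hdb ojojt meno amq bdkt zdexf jge mzpr
Hunk 2: at line 6 remove [bdkt,zdexf,jge] add [pfiw,cuhix,vnonx] -> 10 lines: dirmk ldagm hdb ojojt meno amq pfiw cuhix vnonx mzpr
Hunk 3: at line 2 remove [ojojt,meno,amq] add [vgkj,qumoy,exqb] -> 10 lines: dirmk ldagm hdb vgkj qumoy exqb pfiw cuhix vnonx mzpr
Final line 2: ldagm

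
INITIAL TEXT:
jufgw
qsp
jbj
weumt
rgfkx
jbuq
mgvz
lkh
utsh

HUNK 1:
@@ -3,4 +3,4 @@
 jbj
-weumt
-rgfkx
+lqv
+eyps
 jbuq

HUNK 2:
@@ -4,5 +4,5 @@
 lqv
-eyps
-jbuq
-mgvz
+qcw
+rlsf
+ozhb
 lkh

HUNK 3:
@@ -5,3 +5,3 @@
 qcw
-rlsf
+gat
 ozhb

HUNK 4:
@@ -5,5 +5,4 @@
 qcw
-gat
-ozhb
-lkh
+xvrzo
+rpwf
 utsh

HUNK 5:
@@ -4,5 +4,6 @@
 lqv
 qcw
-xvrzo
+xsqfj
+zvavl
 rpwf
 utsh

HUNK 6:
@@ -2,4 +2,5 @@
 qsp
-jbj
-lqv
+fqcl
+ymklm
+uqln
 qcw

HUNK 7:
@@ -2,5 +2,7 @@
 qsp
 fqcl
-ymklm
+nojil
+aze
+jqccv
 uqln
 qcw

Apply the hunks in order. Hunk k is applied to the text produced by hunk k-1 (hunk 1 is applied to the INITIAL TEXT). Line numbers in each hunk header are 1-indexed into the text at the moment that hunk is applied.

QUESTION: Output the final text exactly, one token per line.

Hunk 1: at line 3 remove [weumt,rgfkx] add [lqv,eyps] -> 9 lines: jufgw qsp jbj lqv eyps jbuq mgvz lkh utsh
Hunk 2: at line 4 remove [eyps,jbuq,mgvz] add [qcw,rlsf,ozhb] -> 9 lines: jufgw qsp jbj lqv qcw rlsf ozhb lkh utsh
Hunk 3: at line 5 remove [rlsf] add [gat] -> 9 lines: jufgw qsp jbj lqv qcw gat ozhb lkh utsh
Hunk 4: at line 5 remove [gat,ozhb,lkh] add [xvrzo,rpwf] -> 8 lines: jufgw qsp jbj lqv qcw xvrzo rpwf utsh
Hunk 5: at line 4 remove [xvrzo] add [xsqfj,zvavl] -> 9 lines: jufgw qsp jbj lqv qcw xsqfj zvavl rpwf utsh
Hunk 6: at line 2 remove [jbj,lqv] add [fqcl,ymklm,uqln] -> 10 lines: jufgw qsp fqcl ymklm uqln qcw xsqfj zvavl rpwf utsh
Hunk 7: at line 2 remove [ymklm] add [nojil,aze,jqccv] -> 12 lines: jufgw qsp fqcl nojil aze jqccv uqln qcw xsqfj zvavl rpwf utsh

Answer: jufgw
qsp
fqcl
nojil
aze
jqccv
uqln
qcw
xsqfj
zvavl
rpwf
utsh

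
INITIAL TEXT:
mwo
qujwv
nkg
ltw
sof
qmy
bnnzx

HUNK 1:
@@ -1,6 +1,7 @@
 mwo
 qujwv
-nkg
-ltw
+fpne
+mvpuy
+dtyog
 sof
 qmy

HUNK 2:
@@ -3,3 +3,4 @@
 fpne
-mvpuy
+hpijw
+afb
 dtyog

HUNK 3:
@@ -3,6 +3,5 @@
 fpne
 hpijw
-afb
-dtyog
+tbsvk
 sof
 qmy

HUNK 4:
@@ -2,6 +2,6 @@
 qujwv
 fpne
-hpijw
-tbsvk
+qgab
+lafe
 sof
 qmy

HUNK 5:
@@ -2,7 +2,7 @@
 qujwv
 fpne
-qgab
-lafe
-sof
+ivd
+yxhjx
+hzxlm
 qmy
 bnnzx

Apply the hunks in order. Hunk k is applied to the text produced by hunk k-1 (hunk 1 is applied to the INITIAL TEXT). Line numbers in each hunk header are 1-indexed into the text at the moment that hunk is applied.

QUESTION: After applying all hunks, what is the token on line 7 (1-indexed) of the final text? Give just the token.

Answer: qmy

Derivation:
Hunk 1: at line 1 remove [nkg,ltw] add [fpne,mvpuy,dtyog] -> 8 lines: mwo qujwv fpne mvpuy dtyog sof qmy bnnzx
Hunk 2: at line 3 remove [mvpuy] add [hpijw,afb] -> 9 lines: mwo qujwv fpne hpijw afb dtyog sof qmy bnnzx
Hunk 3: at line 3 remove [afb,dtyog] add [tbsvk] -> 8 lines: mwo qujwv fpne hpijw tbsvk sof qmy bnnzx
Hunk 4: at line 2 remove [hpijw,tbsvk] add [qgab,lafe] -> 8 lines: mwo qujwv fpne qgab lafe sof qmy bnnzx
Hunk 5: at line 2 remove [qgab,lafe,sof] add [ivd,yxhjx,hzxlm] -> 8 lines: mwo qujwv fpne ivd yxhjx hzxlm qmy bnnzx
Final line 7: qmy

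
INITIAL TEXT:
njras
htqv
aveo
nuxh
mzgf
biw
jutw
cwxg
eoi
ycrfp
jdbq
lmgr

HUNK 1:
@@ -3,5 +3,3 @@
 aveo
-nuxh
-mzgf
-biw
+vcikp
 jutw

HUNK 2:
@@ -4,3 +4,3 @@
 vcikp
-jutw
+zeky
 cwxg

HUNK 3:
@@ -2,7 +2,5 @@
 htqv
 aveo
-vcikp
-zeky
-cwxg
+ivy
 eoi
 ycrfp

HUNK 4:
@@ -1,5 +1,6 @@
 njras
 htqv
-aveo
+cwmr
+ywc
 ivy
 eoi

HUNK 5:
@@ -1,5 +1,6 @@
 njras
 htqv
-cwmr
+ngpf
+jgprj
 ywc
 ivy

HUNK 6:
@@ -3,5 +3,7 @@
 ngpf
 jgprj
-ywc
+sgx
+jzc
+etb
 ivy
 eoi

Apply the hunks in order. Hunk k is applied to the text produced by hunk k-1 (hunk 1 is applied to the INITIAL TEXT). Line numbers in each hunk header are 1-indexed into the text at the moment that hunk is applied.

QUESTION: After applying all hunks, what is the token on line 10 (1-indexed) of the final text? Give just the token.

Hunk 1: at line 3 remove [nuxh,mzgf,biw] add [vcikp] -> 10 lines: njras htqv aveo vcikp jutw cwxg eoi ycrfp jdbq lmgr
Hunk 2: at line 4 remove [jutw] add [zeky] -> 10 lines: njras htqv aveo vcikp zeky cwxg eoi ycrfp jdbq lmgr
Hunk 3: at line 2 remove [vcikp,zeky,cwxg] add [ivy] -> 8 lines: njras htqv aveo ivy eoi ycrfp jdbq lmgr
Hunk 4: at line 1 remove [aveo] add [cwmr,ywc] -> 9 lines: njras htqv cwmr ywc ivy eoi ycrfp jdbq lmgr
Hunk 5: at line 1 remove [cwmr] add [ngpf,jgprj] -> 10 lines: njras htqv ngpf jgprj ywc ivy eoi ycrfp jdbq lmgr
Hunk 6: at line 3 remove [ywc] add [sgx,jzc,etb] -> 12 lines: njras htqv ngpf jgprj sgx jzc etb ivy eoi ycrfp jdbq lmgr
Final line 10: ycrfp

Answer: ycrfp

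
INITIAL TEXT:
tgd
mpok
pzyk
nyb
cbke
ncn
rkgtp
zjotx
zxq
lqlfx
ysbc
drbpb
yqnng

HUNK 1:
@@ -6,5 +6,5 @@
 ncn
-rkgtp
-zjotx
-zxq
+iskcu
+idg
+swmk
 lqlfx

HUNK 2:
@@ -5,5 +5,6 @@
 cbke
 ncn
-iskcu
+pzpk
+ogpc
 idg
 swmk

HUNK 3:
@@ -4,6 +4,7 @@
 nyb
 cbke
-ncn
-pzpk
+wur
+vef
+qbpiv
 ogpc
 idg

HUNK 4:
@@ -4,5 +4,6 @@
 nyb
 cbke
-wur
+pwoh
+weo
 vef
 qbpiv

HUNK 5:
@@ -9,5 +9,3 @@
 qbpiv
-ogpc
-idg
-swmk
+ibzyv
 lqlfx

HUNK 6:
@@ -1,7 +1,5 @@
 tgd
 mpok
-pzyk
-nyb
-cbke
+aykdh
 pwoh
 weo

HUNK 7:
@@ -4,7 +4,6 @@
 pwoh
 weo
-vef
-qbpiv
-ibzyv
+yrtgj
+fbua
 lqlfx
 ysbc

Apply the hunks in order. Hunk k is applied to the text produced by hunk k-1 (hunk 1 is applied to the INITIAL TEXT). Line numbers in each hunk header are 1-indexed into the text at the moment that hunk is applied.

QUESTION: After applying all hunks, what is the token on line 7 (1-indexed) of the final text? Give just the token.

Hunk 1: at line 6 remove [rkgtp,zjotx,zxq] add [iskcu,idg,swmk] -> 13 lines: tgd mpok pzyk nyb cbke ncn iskcu idg swmk lqlfx ysbc drbpb yqnng
Hunk 2: at line 5 remove [iskcu] add [pzpk,ogpc] -> 14 lines: tgd mpok pzyk nyb cbke ncn pzpk ogpc idg swmk lqlfx ysbc drbpb yqnng
Hunk 3: at line 4 remove [ncn,pzpk] add [wur,vef,qbpiv] -> 15 lines: tgd mpok pzyk nyb cbke wur vef qbpiv ogpc idg swmk lqlfx ysbc drbpb yqnng
Hunk 4: at line 4 remove [wur] add [pwoh,weo] -> 16 lines: tgd mpok pzyk nyb cbke pwoh weo vef qbpiv ogpc idg swmk lqlfx ysbc drbpb yqnng
Hunk 5: at line 9 remove [ogpc,idg,swmk] add [ibzyv] -> 14 lines: tgd mpok pzyk nyb cbke pwoh weo vef qbpiv ibzyv lqlfx ysbc drbpb yqnng
Hunk 6: at line 1 remove [pzyk,nyb,cbke] add [aykdh] -> 12 lines: tgd mpok aykdh pwoh weo vef qbpiv ibzyv lqlfx ysbc drbpb yqnng
Hunk 7: at line 4 remove [vef,qbpiv,ibzyv] add [yrtgj,fbua] -> 11 lines: tgd mpok aykdh pwoh weo yrtgj fbua lqlfx ysbc drbpb yqnng
Final line 7: fbua

Answer: fbua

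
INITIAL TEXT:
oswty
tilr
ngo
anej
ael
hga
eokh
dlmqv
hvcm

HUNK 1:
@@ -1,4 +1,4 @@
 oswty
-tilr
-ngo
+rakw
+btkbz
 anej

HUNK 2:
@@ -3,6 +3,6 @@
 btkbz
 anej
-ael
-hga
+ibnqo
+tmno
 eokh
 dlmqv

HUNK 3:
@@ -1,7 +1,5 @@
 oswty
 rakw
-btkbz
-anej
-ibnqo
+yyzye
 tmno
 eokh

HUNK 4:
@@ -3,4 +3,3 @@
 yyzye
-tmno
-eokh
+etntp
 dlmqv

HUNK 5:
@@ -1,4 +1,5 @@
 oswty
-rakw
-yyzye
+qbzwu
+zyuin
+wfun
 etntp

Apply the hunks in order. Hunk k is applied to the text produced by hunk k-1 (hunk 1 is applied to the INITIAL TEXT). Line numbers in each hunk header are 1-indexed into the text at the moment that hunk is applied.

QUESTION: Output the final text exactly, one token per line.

Answer: oswty
qbzwu
zyuin
wfun
etntp
dlmqv
hvcm

Derivation:
Hunk 1: at line 1 remove [tilr,ngo] add [rakw,btkbz] -> 9 lines: oswty rakw btkbz anej ael hga eokh dlmqv hvcm
Hunk 2: at line 3 remove [ael,hga] add [ibnqo,tmno] -> 9 lines: oswty rakw btkbz anej ibnqo tmno eokh dlmqv hvcm
Hunk 3: at line 1 remove [btkbz,anej,ibnqo] add [yyzye] -> 7 lines: oswty rakw yyzye tmno eokh dlmqv hvcm
Hunk 4: at line 3 remove [tmno,eokh] add [etntp] -> 6 lines: oswty rakw yyzye etntp dlmqv hvcm
Hunk 5: at line 1 remove [rakw,yyzye] add [qbzwu,zyuin,wfun] -> 7 lines: oswty qbzwu zyuin wfun etntp dlmqv hvcm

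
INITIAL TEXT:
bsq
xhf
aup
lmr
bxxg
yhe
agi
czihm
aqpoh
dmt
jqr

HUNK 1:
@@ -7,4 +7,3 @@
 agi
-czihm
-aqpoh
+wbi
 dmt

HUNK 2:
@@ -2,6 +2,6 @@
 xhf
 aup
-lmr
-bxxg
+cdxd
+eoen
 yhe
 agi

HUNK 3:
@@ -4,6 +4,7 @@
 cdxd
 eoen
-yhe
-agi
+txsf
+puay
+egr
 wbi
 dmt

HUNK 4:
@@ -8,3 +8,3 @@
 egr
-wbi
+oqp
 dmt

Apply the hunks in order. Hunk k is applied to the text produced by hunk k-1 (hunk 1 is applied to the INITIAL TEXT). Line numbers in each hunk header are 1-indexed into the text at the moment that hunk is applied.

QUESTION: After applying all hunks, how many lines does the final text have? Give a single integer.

Hunk 1: at line 7 remove [czihm,aqpoh] add [wbi] -> 10 lines: bsq xhf aup lmr bxxg yhe agi wbi dmt jqr
Hunk 2: at line 2 remove [lmr,bxxg] add [cdxd,eoen] -> 10 lines: bsq xhf aup cdxd eoen yhe agi wbi dmt jqr
Hunk 3: at line 4 remove [yhe,agi] add [txsf,puay,egr] -> 11 lines: bsq xhf aup cdxd eoen txsf puay egr wbi dmt jqr
Hunk 4: at line 8 remove [wbi] add [oqp] -> 11 lines: bsq xhf aup cdxd eoen txsf puay egr oqp dmt jqr
Final line count: 11

Answer: 11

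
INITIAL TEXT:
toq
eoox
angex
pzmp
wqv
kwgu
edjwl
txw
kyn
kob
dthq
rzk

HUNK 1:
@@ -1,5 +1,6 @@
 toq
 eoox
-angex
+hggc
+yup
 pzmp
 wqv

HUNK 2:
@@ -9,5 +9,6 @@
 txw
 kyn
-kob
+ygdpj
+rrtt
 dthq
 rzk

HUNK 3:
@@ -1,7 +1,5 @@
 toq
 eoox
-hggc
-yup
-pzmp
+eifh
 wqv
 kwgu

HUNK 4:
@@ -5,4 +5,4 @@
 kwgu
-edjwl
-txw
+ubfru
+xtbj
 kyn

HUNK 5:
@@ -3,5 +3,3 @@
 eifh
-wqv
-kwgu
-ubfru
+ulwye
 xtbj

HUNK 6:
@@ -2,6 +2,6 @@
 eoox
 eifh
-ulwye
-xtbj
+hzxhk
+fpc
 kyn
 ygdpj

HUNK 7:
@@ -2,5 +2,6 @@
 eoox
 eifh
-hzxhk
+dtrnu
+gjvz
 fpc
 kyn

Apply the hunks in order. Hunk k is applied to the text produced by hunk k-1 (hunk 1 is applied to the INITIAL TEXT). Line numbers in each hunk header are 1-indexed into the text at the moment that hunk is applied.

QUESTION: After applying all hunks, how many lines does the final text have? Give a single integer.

Hunk 1: at line 1 remove [angex] add [hggc,yup] -> 13 lines: toq eoox hggc yup pzmp wqv kwgu edjwl txw kyn kob dthq rzk
Hunk 2: at line 9 remove [kob] add [ygdpj,rrtt] -> 14 lines: toq eoox hggc yup pzmp wqv kwgu edjwl txw kyn ygdpj rrtt dthq rzk
Hunk 3: at line 1 remove [hggc,yup,pzmp] add [eifh] -> 12 lines: toq eoox eifh wqv kwgu edjwl txw kyn ygdpj rrtt dthq rzk
Hunk 4: at line 5 remove [edjwl,txw] add [ubfru,xtbj] -> 12 lines: toq eoox eifh wqv kwgu ubfru xtbj kyn ygdpj rrtt dthq rzk
Hunk 5: at line 3 remove [wqv,kwgu,ubfru] add [ulwye] -> 10 lines: toq eoox eifh ulwye xtbj kyn ygdpj rrtt dthq rzk
Hunk 6: at line 2 remove [ulwye,xtbj] add [hzxhk,fpc] -> 10 lines: toq eoox eifh hzxhk fpc kyn ygdpj rrtt dthq rzk
Hunk 7: at line 2 remove [hzxhk] add [dtrnu,gjvz] -> 11 lines: toq eoox eifh dtrnu gjvz fpc kyn ygdpj rrtt dthq rzk
Final line count: 11

Answer: 11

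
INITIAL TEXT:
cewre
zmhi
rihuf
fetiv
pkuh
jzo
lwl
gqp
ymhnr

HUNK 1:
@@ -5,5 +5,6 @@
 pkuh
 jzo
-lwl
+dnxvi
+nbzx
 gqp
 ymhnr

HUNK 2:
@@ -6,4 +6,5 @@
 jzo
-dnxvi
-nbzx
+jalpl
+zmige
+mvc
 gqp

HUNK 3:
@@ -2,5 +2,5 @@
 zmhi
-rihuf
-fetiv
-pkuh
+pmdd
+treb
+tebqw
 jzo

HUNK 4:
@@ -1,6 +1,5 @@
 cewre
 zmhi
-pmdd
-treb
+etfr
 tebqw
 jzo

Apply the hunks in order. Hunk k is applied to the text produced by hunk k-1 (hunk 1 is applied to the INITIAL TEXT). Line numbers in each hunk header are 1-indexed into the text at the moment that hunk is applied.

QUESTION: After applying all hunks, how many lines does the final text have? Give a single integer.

Hunk 1: at line 5 remove [lwl] add [dnxvi,nbzx] -> 10 lines: cewre zmhi rihuf fetiv pkuh jzo dnxvi nbzx gqp ymhnr
Hunk 2: at line 6 remove [dnxvi,nbzx] add [jalpl,zmige,mvc] -> 11 lines: cewre zmhi rihuf fetiv pkuh jzo jalpl zmige mvc gqp ymhnr
Hunk 3: at line 2 remove [rihuf,fetiv,pkuh] add [pmdd,treb,tebqw] -> 11 lines: cewre zmhi pmdd treb tebqw jzo jalpl zmige mvc gqp ymhnr
Hunk 4: at line 1 remove [pmdd,treb] add [etfr] -> 10 lines: cewre zmhi etfr tebqw jzo jalpl zmige mvc gqp ymhnr
Final line count: 10

Answer: 10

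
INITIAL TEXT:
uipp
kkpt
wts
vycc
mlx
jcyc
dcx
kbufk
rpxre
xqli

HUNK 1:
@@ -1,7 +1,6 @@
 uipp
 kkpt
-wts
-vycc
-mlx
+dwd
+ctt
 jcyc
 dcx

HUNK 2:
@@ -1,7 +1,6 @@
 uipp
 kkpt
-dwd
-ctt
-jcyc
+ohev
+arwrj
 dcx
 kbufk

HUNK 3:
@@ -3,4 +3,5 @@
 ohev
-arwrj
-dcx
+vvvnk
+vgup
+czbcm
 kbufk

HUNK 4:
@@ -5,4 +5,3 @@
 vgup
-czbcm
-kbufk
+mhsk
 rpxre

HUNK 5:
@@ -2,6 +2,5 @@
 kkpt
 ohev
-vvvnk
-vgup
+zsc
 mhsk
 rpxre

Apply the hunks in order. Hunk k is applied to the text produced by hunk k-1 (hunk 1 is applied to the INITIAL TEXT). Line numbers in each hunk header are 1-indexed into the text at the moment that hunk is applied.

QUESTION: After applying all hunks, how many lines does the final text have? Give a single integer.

Hunk 1: at line 1 remove [wts,vycc,mlx] add [dwd,ctt] -> 9 lines: uipp kkpt dwd ctt jcyc dcx kbufk rpxre xqli
Hunk 2: at line 1 remove [dwd,ctt,jcyc] add [ohev,arwrj] -> 8 lines: uipp kkpt ohev arwrj dcx kbufk rpxre xqli
Hunk 3: at line 3 remove [arwrj,dcx] add [vvvnk,vgup,czbcm] -> 9 lines: uipp kkpt ohev vvvnk vgup czbcm kbufk rpxre xqli
Hunk 4: at line 5 remove [czbcm,kbufk] add [mhsk] -> 8 lines: uipp kkpt ohev vvvnk vgup mhsk rpxre xqli
Hunk 5: at line 2 remove [vvvnk,vgup] add [zsc] -> 7 lines: uipp kkpt ohev zsc mhsk rpxre xqli
Final line count: 7

Answer: 7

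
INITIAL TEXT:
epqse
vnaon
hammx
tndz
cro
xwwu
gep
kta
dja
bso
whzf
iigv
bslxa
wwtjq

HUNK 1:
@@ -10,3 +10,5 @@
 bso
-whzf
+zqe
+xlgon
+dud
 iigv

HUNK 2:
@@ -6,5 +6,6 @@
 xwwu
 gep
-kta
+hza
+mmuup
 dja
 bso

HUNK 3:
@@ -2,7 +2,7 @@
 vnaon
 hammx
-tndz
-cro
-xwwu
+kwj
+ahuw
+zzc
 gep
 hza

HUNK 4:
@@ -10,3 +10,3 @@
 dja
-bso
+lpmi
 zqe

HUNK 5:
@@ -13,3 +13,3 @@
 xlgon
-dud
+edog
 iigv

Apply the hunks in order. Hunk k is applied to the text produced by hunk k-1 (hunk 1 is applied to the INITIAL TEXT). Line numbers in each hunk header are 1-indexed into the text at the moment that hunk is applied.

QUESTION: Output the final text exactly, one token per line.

Hunk 1: at line 10 remove [whzf] add [zqe,xlgon,dud] -> 16 lines: epqse vnaon hammx tndz cro xwwu gep kta dja bso zqe xlgon dud iigv bslxa wwtjq
Hunk 2: at line 6 remove [kta] add [hza,mmuup] -> 17 lines: epqse vnaon hammx tndz cro xwwu gep hza mmuup dja bso zqe xlgon dud iigv bslxa wwtjq
Hunk 3: at line 2 remove [tndz,cro,xwwu] add [kwj,ahuw,zzc] -> 17 lines: epqse vnaon hammx kwj ahuw zzc gep hza mmuup dja bso zqe xlgon dud iigv bslxa wwtjq
Hunk 4: at line 10 remove [bso] add [lpmi] -> 17 lines: epqse vnaon hammx kwj ahuw zzc gep hza mmuup dja lpmi zqe xlgon dud iigv bslxa wwtjq
Hunk 5: at line 13 remove [dud] add [edog] -> 17 lines: epqse vnaon hammx kwj ahuw zzc gep hza mmuup dja lpmi zqe xlgon edog iigv bslxa wwtjq

Answer: epqse
vnaon
hammx
kwj
ahuw
zzc
gep
hza
mmuup
dja
lpmi
zqe
xlgon
edog
iigv
bslxa
wwtjq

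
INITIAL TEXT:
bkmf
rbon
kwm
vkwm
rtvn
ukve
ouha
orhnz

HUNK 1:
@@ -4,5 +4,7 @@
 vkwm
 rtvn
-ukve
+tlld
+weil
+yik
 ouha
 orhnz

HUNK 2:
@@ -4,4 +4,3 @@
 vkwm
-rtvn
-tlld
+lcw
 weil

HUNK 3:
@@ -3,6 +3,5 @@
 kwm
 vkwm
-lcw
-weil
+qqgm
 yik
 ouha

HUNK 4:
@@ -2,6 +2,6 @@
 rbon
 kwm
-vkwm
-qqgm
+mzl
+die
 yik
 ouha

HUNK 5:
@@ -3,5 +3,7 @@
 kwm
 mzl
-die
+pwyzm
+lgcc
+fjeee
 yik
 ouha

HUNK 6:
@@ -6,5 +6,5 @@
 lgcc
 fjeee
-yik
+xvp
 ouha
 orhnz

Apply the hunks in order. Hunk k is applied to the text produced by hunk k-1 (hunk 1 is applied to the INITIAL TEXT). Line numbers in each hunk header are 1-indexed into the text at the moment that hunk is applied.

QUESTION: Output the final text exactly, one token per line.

Hunk 1: at line 4 remove [ukve] add [tlld,weil,yik] -> 10 lines: bkmf rbon kwm vkwm rtvn tlld weil yik ouha orhnz
Hunk 2: at line 4 remove [rtvn,tlld] add [lcw] -> 9 lines: bkmf rbon kwm vkwm lcw weil yik ouha orhnz
Hunk 3: at line 3 remove [lcw,weil] add [qqgm] -> 8 lines: bkmf rbon kwm vkwm qqgm yik ouha orhnz
Hunk 4: at line 2 remove [vkwm,qqgm] add [mzl,die] -> 8 lines: bkmf rbon kwm mzl die yik ouha orhnz
Hunk 5: at line 3 remove [die] add [pwyzm,lgcc,fjeee] -> 10 lines: bkmf rbon kwm mzl pwyzm lgcc fjeee yik ouha orhnz
Hunk 6: at line 6 remove [yik] add [xvp] -> 10 lines: bkmf rbon kwm mzl pwyzm lgcc fjeee xvp ouha orhnz

Answer: bkmf
rbon
kwm
mzl
pwyzm
lgcc
fjeee
xvp
ouha
orhnz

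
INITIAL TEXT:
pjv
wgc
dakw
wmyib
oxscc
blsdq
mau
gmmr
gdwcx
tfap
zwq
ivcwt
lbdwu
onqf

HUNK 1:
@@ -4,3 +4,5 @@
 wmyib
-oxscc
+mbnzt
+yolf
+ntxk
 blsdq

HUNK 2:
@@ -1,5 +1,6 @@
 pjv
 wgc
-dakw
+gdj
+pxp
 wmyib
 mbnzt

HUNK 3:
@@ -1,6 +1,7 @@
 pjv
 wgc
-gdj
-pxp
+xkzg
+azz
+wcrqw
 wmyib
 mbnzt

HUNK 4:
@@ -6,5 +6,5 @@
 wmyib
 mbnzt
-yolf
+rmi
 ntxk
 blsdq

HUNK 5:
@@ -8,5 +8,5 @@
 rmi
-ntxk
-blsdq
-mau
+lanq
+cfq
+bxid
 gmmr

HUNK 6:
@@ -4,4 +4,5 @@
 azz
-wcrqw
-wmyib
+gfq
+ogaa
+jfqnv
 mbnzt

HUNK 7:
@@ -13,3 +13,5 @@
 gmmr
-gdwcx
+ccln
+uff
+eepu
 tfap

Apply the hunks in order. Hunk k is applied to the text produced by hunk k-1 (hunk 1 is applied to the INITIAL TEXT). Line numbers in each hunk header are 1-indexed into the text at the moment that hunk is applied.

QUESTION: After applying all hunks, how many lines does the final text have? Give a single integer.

Answer: 21

Derivation:
Hunk 1: at line 4 remove [oxscc] add [mbnzt,yolf,ntxk] -> 16 lines: pjv wgc dakw wmyib mbnzt yolf ntxk blsdq mau gmmr gdwcx tfap zwq ivcwt lbdwu onqf
Hunk 2: at line 1 remove [dakw] add [gdj,pxp] -> 17 lines: pjv wgc gdj pxp wmyib mbnzt yolf ntxk blsdq mau gmmr gdwcx tfap zwq ivcwt lbdwu onqf
Hunk 3: at line 1 remove [gdj,pxp] add [xkzg,azz,wcrqw] -> 18 lines: pjv wgc xkzg azz wcrqw wmyib mbnzt yolf ntxk blsdq mau gmmr gdwcx tfap zwq ivcwt lbdwu onqf
Hunk 4: at line 6 remove [yolf] add [rmi] -> 18 lines: pjv wgc xkzg azz wcrqw wmyib mbnzt rmi ntxk blsdq mau gmmr gdwcx tfap zwq ivcwt lbdwu onqf
Hunk 5: at line 8 remove [ntxk,blsdq,mau] add [lanq,cfq,bxid] -> 18 lines: pjv wgc xkzg azz wcrqw wmyib mbnzt rmi lanq cfq bxid gmmr gdwcx tfap zwq ivcwt lbdwu onqf
Hunk 6: at line 4 remove [wcrqw,wmyib] add [gfq,ogaa,jfqnv] -> 19 lines: pjv wgc xkzg azz gfq ogaa jfqnv mbnzt rmi lanq cfq bxid gmmr gdwcx tfap zwq ivcwt lbdwu onqf
Hunk 7: at line 13 remove [gdwcx] add [ccln,uff,eepu] -> 21 lines: pjv wgc xkzg azz gfq ogaa jfqnv mbnzt rmi lanq cfq bxid gmmr ccln uff eepu tfap zwq ivcwt lbdwu onqf
Final line count: 21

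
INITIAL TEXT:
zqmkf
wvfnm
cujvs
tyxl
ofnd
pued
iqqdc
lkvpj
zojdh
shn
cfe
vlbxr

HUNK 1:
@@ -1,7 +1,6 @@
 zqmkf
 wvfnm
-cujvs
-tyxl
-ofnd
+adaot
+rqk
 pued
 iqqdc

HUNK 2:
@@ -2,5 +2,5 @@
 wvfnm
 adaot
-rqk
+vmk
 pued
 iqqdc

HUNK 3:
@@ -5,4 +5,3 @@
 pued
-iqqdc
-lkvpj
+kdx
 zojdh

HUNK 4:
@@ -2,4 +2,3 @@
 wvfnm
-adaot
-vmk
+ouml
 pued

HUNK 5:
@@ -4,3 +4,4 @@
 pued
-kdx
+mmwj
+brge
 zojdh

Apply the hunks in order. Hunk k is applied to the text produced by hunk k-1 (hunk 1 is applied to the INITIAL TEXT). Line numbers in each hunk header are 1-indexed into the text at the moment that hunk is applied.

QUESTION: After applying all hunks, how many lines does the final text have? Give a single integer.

Hunk 1: at line 1 remove [cujvs,tyxl,ofnd] add [adaot,rqk] -> 11 lines: zqmkf wvfnm adaot rqk pued iqqdc lkvpj zojdh shn cfe vlbxr
Hunk 2: at line 2 remove [rqk] add [vmk] -> 11 lines: zqmkf wvfnm adaot vmk pued iqqdc lkvpj zojdh shn cfe vlbxr
Hunk 3: at line 5 remove [iqqdc,lkvpj] add [kdx] -> 10 lines: zqmkf wvfnm adaot vmk pued kdx zojdh shn cfe vlbxr
Hunk 4: at line 2 remove [adaot,vmk] add [ouml] -> 9 lines: zqmkf wvfnm ouml pued kdx zojdh shn cfe vlbxr
Hunk 5: at line 4 remove [kdx] add [mmwj,brge] -> 10 lines: zqmkf wvfnm ouml pued mmwj brge zojdh shn cfe vlbxr
Final line count: 10

Answer: 10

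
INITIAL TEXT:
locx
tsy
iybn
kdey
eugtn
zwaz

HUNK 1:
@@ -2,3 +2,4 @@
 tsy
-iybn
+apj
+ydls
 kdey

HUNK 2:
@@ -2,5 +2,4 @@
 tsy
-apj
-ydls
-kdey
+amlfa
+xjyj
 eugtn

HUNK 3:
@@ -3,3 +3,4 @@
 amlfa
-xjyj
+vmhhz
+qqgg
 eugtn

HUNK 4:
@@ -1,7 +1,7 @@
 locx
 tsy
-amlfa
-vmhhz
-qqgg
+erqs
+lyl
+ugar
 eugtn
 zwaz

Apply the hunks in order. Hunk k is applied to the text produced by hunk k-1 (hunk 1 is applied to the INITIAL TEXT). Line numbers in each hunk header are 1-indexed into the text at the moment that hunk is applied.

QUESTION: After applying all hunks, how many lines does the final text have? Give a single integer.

Answer: 7

Derivation:
Hunk 1: at line 2 remove [iybn] add [apj,ydls] -> 7 lines: locx tsy apj ydls kdey eugtn zwaz
Hunk 2: at line 2 remove [apj,ydls,kdey] add [amlfa,xjyj] -> 6 lines: locx tsy amlfa xjyj eugtn zwaz
Hunk 3: at line 3 remove [xjyj] add [vmhhz,qqgg] -> 7 lines: locx tsy amlfa vmhhz qqgg eugtn zwaz
Hunk 4: at line 1 remove [amlfa,vmhhz,qqgg] add [erqs,lyl,ugar] -> 7 lines: locx tsy erqs lyl ugar eugtn zwaz
Final line count: 7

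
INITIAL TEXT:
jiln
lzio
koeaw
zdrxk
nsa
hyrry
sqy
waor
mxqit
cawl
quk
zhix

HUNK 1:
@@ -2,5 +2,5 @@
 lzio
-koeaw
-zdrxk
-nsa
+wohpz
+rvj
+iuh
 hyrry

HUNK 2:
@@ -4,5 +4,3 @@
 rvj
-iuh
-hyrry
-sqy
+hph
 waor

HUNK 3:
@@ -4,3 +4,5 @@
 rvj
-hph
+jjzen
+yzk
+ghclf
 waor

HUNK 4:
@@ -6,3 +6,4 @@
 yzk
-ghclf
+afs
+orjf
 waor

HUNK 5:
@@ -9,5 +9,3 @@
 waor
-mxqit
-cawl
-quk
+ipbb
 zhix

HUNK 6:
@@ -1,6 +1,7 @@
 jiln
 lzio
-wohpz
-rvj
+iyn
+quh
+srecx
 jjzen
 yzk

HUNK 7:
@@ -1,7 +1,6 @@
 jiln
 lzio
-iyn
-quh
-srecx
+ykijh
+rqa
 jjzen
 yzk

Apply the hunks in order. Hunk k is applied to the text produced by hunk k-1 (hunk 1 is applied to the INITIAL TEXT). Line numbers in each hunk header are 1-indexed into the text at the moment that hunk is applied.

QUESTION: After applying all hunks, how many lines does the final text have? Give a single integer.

Hunk 1: at line 2 remove [koeaw,zdrxk,nsa] add [wohpz,rvj,iuh] -> 12 lines: jiln lzio wohpz rvj iuh hyrry sqy waor mxqit cawl quk zhix
Hunk 2: at line 4 remove [iuh,hyrry,sqy] add [hph] -> 10 lines: jiln lzio wohpz rvj hph waor mxqit cawl quk zhix
Hunk 3: at line 4 remove [hph] add [jjzen,yzk,ghclf] -> 12 lines: jiln lzio wohpz rvj jjzen yzk ghclf waor mxqit cawl quk zhix
Hunk 4: at line 6 remove [ghclf] add [afs,orjf] -> 13 lines: jiln lzio wohpz rvj jjzen yzk afs orjf waor mxqit cawl quk zhix
Hunk 5: at line 9 remove [mxqit,cawl,quk] add [ipbb] -> 11 lines: jiln lzio wohpz rvj jjzen yzk afs orjf waor ipbb zhix
Hunk 6: at line 1 remove [wohpz,rvj] add [iyn,quh,srecx] -> 12 lines: jiln lzio iyn quh srecx jjzen yzk afs orjf waor ipbb zhix
Hunk 7: at line 1 remove [iyn,quh,srecx] add [ykijh,rqa] -> 11 lines: jiln lzio ykijh rqa jjzen yzk afs orjf waor ipbb zhix
Final line count: 11

Answer: 11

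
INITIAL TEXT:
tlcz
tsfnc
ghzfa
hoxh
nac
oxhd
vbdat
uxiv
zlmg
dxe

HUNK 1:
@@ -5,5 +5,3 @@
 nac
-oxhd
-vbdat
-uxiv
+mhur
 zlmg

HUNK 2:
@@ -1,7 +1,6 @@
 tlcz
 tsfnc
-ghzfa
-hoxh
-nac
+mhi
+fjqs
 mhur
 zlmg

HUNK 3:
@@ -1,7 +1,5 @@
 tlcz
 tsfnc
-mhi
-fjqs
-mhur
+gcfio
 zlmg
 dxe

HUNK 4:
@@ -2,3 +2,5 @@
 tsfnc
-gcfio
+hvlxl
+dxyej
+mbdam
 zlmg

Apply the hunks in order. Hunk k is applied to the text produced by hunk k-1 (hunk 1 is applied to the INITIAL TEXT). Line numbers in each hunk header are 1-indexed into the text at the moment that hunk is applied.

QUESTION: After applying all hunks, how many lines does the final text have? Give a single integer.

Answer: 7

Derivation:
Hunk 1: at line 5 remove [oxhd,vbdat,uxiv] add [mhur] -> 8 lines: tlcz tsfnc ghzfa hoxh nac mhur zlmg dxe
Hunk 2: at line 1 remove [ghzfa,hoxh,nac] add [mhi,fjqs] -> 7 lines: tlcz tsfnc mhi fjqs mhur zlmg dxe
Hunk 3: at line 1 remove [mhi,fjqs,mhur] add [gcfio] -> 5 lines: tlcz tsfnc gcfio zlmg dxe
Hunk 4: at line 2 remove [gcfio] add [hvlxl,dxyej,mbdam] -> 7 lines: tlcz tsfnc hvlxl dxyej mbdam zlmg dxe
Final line count: 7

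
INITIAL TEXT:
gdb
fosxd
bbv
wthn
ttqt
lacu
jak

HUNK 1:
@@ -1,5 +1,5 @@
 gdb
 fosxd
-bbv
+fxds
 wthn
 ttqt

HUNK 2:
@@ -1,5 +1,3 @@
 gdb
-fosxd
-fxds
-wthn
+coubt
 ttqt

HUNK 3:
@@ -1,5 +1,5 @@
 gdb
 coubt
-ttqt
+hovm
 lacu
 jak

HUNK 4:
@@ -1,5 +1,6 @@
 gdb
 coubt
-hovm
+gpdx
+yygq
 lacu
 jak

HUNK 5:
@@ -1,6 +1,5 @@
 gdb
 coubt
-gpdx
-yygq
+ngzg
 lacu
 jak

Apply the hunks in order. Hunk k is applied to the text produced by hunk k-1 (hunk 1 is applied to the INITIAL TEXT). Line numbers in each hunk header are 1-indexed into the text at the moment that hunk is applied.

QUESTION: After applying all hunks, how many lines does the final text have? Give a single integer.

Answer: 5

Derivation:
Hunk 1: at line 1 remove [bbv] add [fxds] -> 7 lines: gdb fosxd fxds wthn ttqt lacu jak
Hunk 2: at line 1 remove [fosxd,fxds,wthn] add [coubt] -> 5 lines: gdb coubt ttqt lacu jak
Hunk 3: at line 1 remove [ttqt] add [hovm] -> 5 lines: gdb coubt hovm lacu jak
Hunk 4: at line 1 remove [hovm] add [gpdx,yygq] -> 6 lines: gdb coubt gpdx yygq lacu jak
Hunk 5: at line 1 remove [gpdx,yygq] add [ngzg] -> 5 lines: gdb coubt ngzg lacu jak
Final line count: 5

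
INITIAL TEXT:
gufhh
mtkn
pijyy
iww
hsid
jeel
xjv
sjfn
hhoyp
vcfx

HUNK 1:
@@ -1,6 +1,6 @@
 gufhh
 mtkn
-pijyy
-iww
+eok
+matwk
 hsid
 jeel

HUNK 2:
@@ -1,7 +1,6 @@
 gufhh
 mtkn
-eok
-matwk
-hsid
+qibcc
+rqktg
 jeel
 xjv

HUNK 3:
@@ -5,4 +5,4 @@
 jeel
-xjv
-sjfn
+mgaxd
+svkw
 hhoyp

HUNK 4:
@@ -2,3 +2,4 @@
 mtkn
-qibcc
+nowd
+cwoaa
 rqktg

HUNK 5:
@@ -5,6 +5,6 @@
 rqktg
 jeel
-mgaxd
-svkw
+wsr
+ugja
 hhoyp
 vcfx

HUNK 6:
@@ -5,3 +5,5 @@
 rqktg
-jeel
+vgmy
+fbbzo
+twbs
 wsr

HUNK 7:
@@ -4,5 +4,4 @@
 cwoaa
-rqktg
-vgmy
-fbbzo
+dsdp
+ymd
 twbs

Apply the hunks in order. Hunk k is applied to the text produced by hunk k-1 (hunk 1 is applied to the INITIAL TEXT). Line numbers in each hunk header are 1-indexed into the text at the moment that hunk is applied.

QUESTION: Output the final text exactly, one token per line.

Answer: gufhh
mtkn
nowd
cwoaa
dsdp
ymd
twbs
wsr
ugja
hhoyp
vcfx

Derivation:
Hunk 1: at line 1 remove [pijyy,iww] add [eok,matwk] -> 10 lines: gufhh mtkn eok matwk hsid jeel xjv sjfn hhoyp vcfx
Hunk 2: at line 1 remove [eok,matwk,hsid] add [qibcc,rqktg] -> 9 lines: gufhh mtkn qibcc rqktg jeel xjv sjfn hhoyp vcfx
Hunk 3: at line 5 remove [xjv,sjfn] add [mgaxd,svkw] -> 9 lines: gufhh mtkn qibcc rqktg jeel mgaxd svkw hhoyp vcfx
Hunk 4: at line 2 remove [qibcc] add [nowd,cwoaa] -> 10 lines: gufhh mtkn nowd cwoaa rqktg jeel mgaxd svkw hhoyp vcfx
Hunk 5: at line 5 remove [mgaxd,svkw] add [wsr,ugja] -> 10 lines: gufhh mtkn nowd cwoaa rqktg jeel wsr ugja hhoyp vcfx
Hunk 6: at line 5 remove [jeel] add [vgmy,fbbzo,twbs] -> 12 lines: gufhh mtkn nowd cwoaa rqktg vgmy fbbzo twbs wsr ugja hhoyp vcfx
Hunk 7: at line 4 remove [rqktg,vgmy,fbbzo] add [dsdp,ymd] -> 11 lines: gufhh mtkn nowd cwoaa dsdp ymd twbs wsr ugja hhoyp vcfx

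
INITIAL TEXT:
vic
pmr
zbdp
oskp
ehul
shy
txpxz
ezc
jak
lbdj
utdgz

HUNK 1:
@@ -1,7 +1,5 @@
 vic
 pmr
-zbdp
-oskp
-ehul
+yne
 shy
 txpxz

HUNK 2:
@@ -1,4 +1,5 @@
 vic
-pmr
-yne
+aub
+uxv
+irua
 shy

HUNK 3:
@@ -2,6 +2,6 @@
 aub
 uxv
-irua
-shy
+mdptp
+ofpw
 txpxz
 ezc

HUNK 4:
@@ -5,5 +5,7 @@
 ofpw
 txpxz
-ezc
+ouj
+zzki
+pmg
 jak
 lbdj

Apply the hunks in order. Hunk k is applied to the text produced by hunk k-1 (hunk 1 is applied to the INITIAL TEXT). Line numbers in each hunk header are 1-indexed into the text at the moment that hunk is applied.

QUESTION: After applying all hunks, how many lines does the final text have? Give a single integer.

Answer: 12

Derivation:
Hunk 1: at line 1 remove [zbdp,oskp,ehul] add [yne] -> 9 lines: vic pmr yne shy txpxz ezc jak lbdj utdgz
Hunk 2: at line 1 remove [pmr,yne] add [aub,uxv,irua] -> 10 lines: vic aub uxv irua shy txpxz ezc jak lbdj utdgz
Hunk 3: at line 2 remove [irua,shy] add [mdptp,ofpw] -> 10 lines: vic aub uxv mdptp ofpw txpxz ezc jak lbdj utdgz
Hunk 4: at line 5 remove [ezc] add [ouj,zzki,pmg] -> 12 lines: vic aub uxv mdptp ofpw txpxz ouj zzki pmg jak lbdj utdgz
Final line count: 12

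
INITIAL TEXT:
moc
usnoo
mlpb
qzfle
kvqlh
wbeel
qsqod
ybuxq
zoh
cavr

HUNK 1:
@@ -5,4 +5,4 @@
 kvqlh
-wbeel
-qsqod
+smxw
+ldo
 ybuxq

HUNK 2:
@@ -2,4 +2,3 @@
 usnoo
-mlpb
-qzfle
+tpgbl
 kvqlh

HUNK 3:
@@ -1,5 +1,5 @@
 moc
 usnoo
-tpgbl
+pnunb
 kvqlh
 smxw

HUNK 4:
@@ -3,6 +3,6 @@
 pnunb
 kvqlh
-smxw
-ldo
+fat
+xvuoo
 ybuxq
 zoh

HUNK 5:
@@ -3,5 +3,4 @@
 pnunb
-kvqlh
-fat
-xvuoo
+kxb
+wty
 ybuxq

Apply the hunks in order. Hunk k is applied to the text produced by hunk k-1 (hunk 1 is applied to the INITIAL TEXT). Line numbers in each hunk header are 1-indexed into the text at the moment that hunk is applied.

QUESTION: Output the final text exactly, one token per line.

Hunk 1: at line 5 remove [wbeel,qsqod] add [smxw,ldo] -> 10 lines: moc usnoo mlpb qzfle kvqlh smxw ldo ybuxq zoh cavr
Hunk 2: at line 2 remove [mlpb,qzfle] add [tpgbl] -> 9 lines: moc usnoo tpgbl kvqlh smxw ldo ybuxq zoh cavr
Hunk 3: at line 1 remove [tpgbl] add [pnunb] -> 9 lines: moc usnoo pnunb kvqlh smxw ldo ybuxq zoh cavr
Hunk 4: at line 3 remove [smxw,ldo] add [fat,xvuoo] -> 9 lines: moc usnoo pnunb kvqlh fat xvuoo ybuxq zoh cavr
Hunk 5: at line 3 remove [kvqlh,fat,xvuoo] add [kxb,wty] -> 8 lines: moc usnoo pnunb kxb wty ybuxq zoh cavr

Answer: moc
usnoo
pnunb
kxb
wty
ybuxq
zoh
cavr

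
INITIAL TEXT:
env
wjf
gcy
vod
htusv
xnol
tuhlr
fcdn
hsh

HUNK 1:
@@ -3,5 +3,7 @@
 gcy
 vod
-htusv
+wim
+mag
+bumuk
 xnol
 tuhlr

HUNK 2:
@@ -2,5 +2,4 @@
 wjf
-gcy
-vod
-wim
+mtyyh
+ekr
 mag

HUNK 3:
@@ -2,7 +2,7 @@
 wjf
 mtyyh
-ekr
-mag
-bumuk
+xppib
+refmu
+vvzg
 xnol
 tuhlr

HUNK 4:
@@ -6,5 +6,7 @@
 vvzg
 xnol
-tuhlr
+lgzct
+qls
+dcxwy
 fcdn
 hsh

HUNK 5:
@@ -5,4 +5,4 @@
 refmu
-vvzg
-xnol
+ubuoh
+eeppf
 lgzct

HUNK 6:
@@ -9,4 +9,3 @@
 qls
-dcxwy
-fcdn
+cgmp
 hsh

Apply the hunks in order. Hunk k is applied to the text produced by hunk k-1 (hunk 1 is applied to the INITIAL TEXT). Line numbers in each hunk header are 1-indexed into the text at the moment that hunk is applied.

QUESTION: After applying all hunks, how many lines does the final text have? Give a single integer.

Hunk 1: at line 3 remove [htusv] add [wim,mag,bumuk] -> 11 lines: env wjf gcy vod wim mag bumuk xnol tuhlr fcdn hsh
Hunk 2: at line 2 remove [gcy,vod,wim] add [mtyyh,ekr] -> 10 lines: env wjf mtyyh ekr mag bumuk xnol tuhlr fcdn hsh
Hunk 3: at line 2 remove [ekr,mag,bumuk] add [xppib,refmu,vvzg] -> 10 lines: env wjf mtyyh xppib refmu vvzg xnol tuhlr fcdn hsh
Hunk 4: at line 6 remove [tuhlr] add [lgzct,qls,dcxwy] -> 12 lines: env wjf mtyyh xppib refmu vvzg xnol lgzct qls dcxwy fcdn hsh
Hunk 5: at line 5 remove [vvzg,xnol] add [ubuoh,eeppf] -> 12 lines: env wjf mtyyh xppib refmu ubuoh eeppf lgzct qls dcxwy fcdn hsh
Hunk 6: at line 9 remove [dcxwy,fcdn] add [cgmp] -> 11 lines: env wjf mtyyh xppib refmu ubuoh eeppf lgzct qls cgmp hsh
Final line count: 11

Answer: 11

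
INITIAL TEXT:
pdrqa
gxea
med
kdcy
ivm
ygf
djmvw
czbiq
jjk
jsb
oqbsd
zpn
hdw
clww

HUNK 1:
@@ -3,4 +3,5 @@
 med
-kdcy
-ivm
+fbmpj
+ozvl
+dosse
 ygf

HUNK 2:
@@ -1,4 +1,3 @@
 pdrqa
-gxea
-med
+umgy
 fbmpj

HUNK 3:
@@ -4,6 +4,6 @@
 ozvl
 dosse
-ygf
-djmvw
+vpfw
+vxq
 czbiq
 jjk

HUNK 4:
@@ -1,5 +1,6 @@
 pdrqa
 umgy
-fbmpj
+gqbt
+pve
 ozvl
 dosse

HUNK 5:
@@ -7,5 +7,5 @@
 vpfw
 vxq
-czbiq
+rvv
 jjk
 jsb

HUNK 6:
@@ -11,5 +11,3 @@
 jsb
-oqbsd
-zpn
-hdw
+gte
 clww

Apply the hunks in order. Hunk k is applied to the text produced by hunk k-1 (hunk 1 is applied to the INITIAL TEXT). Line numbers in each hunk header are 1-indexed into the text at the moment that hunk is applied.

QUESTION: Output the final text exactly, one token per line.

Hunk 1: at line 3 remove [kdcy,ivm] add [fbmpj,ozvl,dosse] -> 15 lines: pdrqa gxea med fbmpj ozvl dosse ygf djmvw czbiq jjk jsb oqbsd zpn hdw clww
Hunk 2: at line 1 remove [gxea,med] add [umgy] -> 14 lines: pdrqa umgy fbmpj ozvl dosse ygf djmvw czbiq jjk jsb oqbsd zpn hdw clww
Hunk 3: at line 4 remove [ygf,djmvw] add [vpfw,vxq] -> 14 lines: pdrqa umgy fbmpj ozvl dosse vpfw vxq czbiq jjk jsb oqbsd zpn hdw clww
Hunk 4: at line 1 remove [fbmpj] add [gqbt,pve] -> 15 lines: pdrqa umgy gqbt pve ozvl dosse vpfw vxq czbiq jjk jsb oqbsd zpn hdw clww
Hunk 5: at line 7 remove [czbiq] add [rvv] -> 15 lines: pdrqa umgy gqbt pve ozvl dosse vpfw vxq rvv jjk jsb oqbsd zpn hdw clww
Hunk 6: at line 11 remove [oqbsd,zpn,hdw] add [gte] -> 13 lines: pdrqa umgy gqbt pve ozvl dosse vpfw vxq rvv jjk jsb gte clww

Answer: pdrqa
umgy
gqbt
pve
ozvl
dosse
vpfw
vxq
rvv
jjk
jsb
gte
clww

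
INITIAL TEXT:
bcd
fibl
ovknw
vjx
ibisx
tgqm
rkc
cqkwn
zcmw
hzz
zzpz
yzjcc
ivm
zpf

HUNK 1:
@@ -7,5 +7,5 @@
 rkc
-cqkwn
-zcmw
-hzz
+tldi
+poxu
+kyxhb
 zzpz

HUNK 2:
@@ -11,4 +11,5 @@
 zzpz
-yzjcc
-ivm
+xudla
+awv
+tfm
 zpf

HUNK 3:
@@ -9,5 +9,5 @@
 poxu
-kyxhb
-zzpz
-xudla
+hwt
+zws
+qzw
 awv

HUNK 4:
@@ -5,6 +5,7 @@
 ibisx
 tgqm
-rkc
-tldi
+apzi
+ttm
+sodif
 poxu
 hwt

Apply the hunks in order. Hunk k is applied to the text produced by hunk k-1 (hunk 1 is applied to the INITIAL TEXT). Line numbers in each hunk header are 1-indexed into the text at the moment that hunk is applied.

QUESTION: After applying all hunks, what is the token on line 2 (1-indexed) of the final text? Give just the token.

Hunk 1: at line 7 remove [cqkwn,zcmw,hzz] add [tldi,poxu,kyxhb] -> 14 lines: bcd fibl ovknw vjx ibisx tgqm rkc tldi poxu kyxhb zzpz yzjcc ivm zpf
Hunk 2: at line 11 remove [yzjcc,ivm] add [xudla,awv,tfm] -> 15 lines: bcd fibl ovknw vjx ibisx tgqm rkc tldi poxu kyxhb zzpz xudla awv tfm zpf
Hunk 3: at line 9 remove [kyxhb,zzpz,xudla] add [hwt,zws,qzw] -> 15 lines: bcd fibl ovknw vjx ibisx tgqm rkc tldi poxu hwt zws qzw awv tfm zpf
Hunk 4: at line 5 remove [rkc,tldi] add [apzi,ttm,sodif] -> 16 lines: bcd fibl ovknw vjx ibisx tgqm apzi ttm sodif poxu hwt zws qzw awv tfm zpf
Final line 2: fibl

Answer: fibl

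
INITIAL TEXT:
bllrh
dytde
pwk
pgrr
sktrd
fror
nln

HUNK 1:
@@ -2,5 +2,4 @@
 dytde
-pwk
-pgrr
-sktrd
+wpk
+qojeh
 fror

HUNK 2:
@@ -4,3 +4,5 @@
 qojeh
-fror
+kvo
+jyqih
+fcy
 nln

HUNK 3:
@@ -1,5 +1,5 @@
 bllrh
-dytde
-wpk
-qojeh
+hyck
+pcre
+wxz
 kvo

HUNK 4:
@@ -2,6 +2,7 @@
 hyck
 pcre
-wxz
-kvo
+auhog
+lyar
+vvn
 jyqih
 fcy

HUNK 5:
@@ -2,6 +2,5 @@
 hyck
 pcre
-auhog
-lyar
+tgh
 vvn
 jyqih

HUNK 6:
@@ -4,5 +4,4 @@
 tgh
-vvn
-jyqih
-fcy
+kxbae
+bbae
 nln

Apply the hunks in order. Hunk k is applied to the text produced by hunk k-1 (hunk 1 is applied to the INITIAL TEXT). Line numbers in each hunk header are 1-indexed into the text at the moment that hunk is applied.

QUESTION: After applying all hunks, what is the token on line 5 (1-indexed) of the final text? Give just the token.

Hunk 1: at line 2 remove [pwk,pgrr,sktrd] add [wpk,qojeh] -> 6 lines: bllrh dytde wpk qojeh fror nln
Hunk 2: at line 4 remove [fror] add [kvo,jyqih,fcy] -> 8 lines: bllrh dytde wpk qojeh kvo jyqih fcy nln
Hunk 3: at line 1 remove [dytde,wpk,qojeh] add [hyck,pcre,wxz] -> 8 lines: bllrh hyck pcre wxz kvo jyqih fcy nln
Hunk 4: at line 2 remove [wxz,kvo] add [auhog,lyar,vvn] -> 9 lines: bllrh hyck pcre auhog lyar vvn jyqih fcy nln
Hunk 5: at line 2 remove [auhog,lyar] add [tgh] -> 8 lines: bllrh hyck pcre tgh vvn jyqih fcy nln
Hunk 6: at line 4 remove [vvn,jyqih,fcy] add [kxbae,bbae] -> 7 lines: bllrh hyck pcre tgh kxbae bbae nln
Final line 5: kxbae

Answer: kxbae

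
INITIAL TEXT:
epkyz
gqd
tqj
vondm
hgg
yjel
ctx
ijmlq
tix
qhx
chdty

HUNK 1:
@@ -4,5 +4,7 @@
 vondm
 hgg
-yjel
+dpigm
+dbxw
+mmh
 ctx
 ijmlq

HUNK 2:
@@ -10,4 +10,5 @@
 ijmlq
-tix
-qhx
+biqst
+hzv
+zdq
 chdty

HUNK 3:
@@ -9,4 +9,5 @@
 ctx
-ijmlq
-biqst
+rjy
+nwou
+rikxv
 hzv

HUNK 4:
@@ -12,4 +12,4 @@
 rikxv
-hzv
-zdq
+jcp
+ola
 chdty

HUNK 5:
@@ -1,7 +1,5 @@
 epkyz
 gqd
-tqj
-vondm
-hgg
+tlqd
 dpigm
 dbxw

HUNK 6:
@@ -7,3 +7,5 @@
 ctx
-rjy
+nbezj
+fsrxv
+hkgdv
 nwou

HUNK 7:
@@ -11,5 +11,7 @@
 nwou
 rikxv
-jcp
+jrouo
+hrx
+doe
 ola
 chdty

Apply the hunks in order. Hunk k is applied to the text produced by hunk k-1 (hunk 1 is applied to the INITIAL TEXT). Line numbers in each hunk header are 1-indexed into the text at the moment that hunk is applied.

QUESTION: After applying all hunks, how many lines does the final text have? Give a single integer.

Answer: 17

Derivation:
Hunk 1: at line 4 remove [yjel] add [dpigm,dbxw,mmh] -> 13 lines: epkyz gqd tqj vondm hgg dpigm dbxw mmh ctx ijmlq tix qhx chdty
Hunk 2: at line 10 remove [tix,qhx] add [biqst,hzv,zdq] -> 14 lines: epkyz gqd tqj vondm hgg dpigm dbxw mmh ctx ijmlq biqst hzv zdq chdty
Hunk 3: at line 9 remove [ijmlq,biqst] add [rjy,nwou,rikxv] -> 15 lines: epkyz gqd tqj vondm hgg dpigm dbxw mmh ctx rjy nwou rikxv hzv zdq chdty
Hunk 4: at line 12 remove [hzv,zdq] add [jcp,ola] -> 15 lines: epkyz gqd tqj vondm hgg dpigm dbxw mmh ctx rjy nwou rikxv jcp ola chdty
Hunk 5: at line 1 remove [tqj,vondm,hgg] add [tlqd] -> 13 lines: epkyz gqd tlqd dpigm dbxw mmh ctx rjy nwou rikxv jcp ola chdty
Hunk 6: at line 7 remove [rjy] add [nbezj,fsrxv,hkgdv] -> 15 lines: epkyz gqd tlqd dpigm dbxw mmh ctx nbezj fsrxv hkgdv nwou rikxv jcp ola chdty
Hunk 7: at line 11 remove [jcp] add [jrouo,hrx,doe] -> 17 lines: epkyz gqd tlqd dpigm dbxw mmh ctx nbezj fsrxv hkgdv nwou rikxv jrouo hrx doe ola chdty
Final line count: 17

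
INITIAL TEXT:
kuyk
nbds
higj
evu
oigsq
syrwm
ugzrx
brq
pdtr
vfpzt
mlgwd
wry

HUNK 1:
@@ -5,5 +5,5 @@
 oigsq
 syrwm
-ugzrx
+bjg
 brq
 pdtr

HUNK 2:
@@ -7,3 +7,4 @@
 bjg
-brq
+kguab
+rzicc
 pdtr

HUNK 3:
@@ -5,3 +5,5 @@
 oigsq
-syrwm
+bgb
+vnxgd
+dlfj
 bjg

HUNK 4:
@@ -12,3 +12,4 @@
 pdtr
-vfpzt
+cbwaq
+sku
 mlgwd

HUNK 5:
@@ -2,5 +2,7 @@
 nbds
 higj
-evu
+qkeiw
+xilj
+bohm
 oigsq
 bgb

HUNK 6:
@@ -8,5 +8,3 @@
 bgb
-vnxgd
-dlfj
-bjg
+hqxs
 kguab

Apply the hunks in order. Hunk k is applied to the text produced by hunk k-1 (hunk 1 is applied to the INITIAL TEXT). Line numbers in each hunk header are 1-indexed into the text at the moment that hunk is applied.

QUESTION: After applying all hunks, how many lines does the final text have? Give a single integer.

Hunk 1: at line 5 remove [ugzrx] add [bjg] -> 12 lines: kuyk nbds higj evu oigsq syrwm bjg brq pdtr vfpzt mlgwd wry
Hunk 2: at line 7 remove [brq] add [kguab,rzicc] -> 13 lines: kuyk nbds higj evu oigsq syrwm bjg kguab rzicc pdtr vfpzt mlgwd wry
Hunk 3: at line 5 remove [syrwm] add [bgb,vnxgd,dlfj] -> 15 lines: kuyk nbds higj evu oigsq bgb vnxgd dlfj bjg kguab rzicc pdtr vfpzt mlgwd wry
Hunk 4: at line 12 remove [vfpzt] add [cbwaq,sku] -> 16 lines: kuyk nbds higj evu oigsq bgb vnxgd dlfj bjg kguab rzicc pdtr cbwaq sku mlgwd wry
Hunk 5: at line 2 remove [evu] add [qkeiw,xilj,bohm] -> 18 lines: kuyk nbds higj qkeiw xilj bohm oigsq bgb vnxgd dlfj bjg kguab rzicc pdtr cbwaq sku mlgwd wry
Hunk 6: at line 8 remove [vnxgd,dlfj,bjg] add [hqxs] -> 16 lines: kuyk nbds higj qkeiw xilj bohm oigsq bgb hqxs kguab rzicc pdtr cbwaq sku mlgwd wry
Final line count: 16

Answer: 16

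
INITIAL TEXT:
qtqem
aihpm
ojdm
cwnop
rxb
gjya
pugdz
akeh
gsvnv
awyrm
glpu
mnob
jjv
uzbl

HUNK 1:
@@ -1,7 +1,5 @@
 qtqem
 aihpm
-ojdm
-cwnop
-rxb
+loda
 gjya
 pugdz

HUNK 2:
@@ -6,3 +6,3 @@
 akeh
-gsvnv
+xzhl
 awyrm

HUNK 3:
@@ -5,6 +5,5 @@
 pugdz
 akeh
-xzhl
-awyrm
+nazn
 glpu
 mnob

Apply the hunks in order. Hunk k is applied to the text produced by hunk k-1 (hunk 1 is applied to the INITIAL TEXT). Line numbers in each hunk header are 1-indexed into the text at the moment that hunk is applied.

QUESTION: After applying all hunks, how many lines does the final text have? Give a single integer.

Answer: 11

Derivation:
Hunk 1: at line 1 remove [ojdm,cwnop,rxb] add [loda] -> 12 lines: qtqem aihpm loda gjya pugdz akeh gsvnv awyrm glpu mnob jjv uzbl
Hunk 2: at line 6 remove [gsvnv] add [xzhl] -> 12 lines: qtqem aihpm loda gjya pugdz akeh xzhl awyrm glpu mnob jjv uzbl
Hunk 3: at line 5 remove [xzhl,awyrm] add [nazn] -> 11 lines: qtqem aihpm loda gjya pugdz akeh nazn glpu mnob jjv uzbl
Final line count: 11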